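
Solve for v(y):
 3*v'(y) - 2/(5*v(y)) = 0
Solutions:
 v(y) = -sqrt(C1 + 60*y)/15
 v(y) = sqrt(C1 + 60*y)/15


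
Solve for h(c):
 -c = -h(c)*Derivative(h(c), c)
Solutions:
 h(c) = -sqrt(C1 + c^2)
 h(c) = sqrt(C1 + c^2)


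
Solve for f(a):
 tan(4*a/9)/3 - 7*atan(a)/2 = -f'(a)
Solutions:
 f(a) = C1 + 7*a*atan(a)/2 - 7*log(a^2 + 1)/4 + 3*log(cos(4*a/9))/4


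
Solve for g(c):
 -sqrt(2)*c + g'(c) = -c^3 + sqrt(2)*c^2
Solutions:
 g(c) = C1 - c^4/4 + sqrt(2)*c^3/3 + sqrt(2)*c^2/2


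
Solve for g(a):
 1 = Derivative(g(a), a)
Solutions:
 g(a) = C1 + a


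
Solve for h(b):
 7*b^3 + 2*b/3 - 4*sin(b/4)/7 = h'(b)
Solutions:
 h(b) = C1 + 7*b^4/4 + b^2/3 + 16*cos(b/4)/7


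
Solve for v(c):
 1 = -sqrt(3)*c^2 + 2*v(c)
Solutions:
 v(c) = sqrt(3)*c^2/2 + 1/2


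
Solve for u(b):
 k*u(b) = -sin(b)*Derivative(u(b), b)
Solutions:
 u(b) = C1*exp(k*(-log(cos(b) - 1) + log(cos(b) + 1))/2)


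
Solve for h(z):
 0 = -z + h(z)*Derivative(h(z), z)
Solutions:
 h(z) = -sqrt(C1 + z^2)
 h(z) = sqrt(C1 + z^2)


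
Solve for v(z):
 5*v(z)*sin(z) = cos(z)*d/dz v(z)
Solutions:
 v(z) = C1/cos(z)^5


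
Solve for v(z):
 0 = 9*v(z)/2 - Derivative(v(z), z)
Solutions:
 v(z) = C1*exp(9*z/2)


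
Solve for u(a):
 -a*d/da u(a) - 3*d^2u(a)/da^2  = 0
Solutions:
 u(a) = C1 + C2*erf(sqrt(6)*a/6)


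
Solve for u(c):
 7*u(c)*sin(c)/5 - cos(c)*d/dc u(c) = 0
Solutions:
 u(c) = C1/cos(c)^(7/5)


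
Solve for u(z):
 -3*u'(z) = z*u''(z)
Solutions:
 u(z) = C1 + C2/z^2


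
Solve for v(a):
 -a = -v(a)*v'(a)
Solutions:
 v(a) = -sqrt(C1 + a^2)
 v(a) = sqrt(C1 + a^2)


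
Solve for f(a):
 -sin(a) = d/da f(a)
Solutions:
 f(a) = C1 + cos(a)


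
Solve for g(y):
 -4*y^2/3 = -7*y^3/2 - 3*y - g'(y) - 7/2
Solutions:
 g(y) = C1 - 7*y^4/8 + 4*y^3/9 - 3*y^2/2 - 7*y/2


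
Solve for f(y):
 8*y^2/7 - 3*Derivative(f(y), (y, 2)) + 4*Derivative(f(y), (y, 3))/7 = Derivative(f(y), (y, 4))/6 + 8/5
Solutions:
 f(y) = C1 + C2*y + 2*y^4/63 + 32*y^3/1323 - 12688*y^2/46305 + (C3*sin(3*sqrt(82)*y/7) + C4*cos(3*sqrt(82)*y/7))*exp(12*y/7)


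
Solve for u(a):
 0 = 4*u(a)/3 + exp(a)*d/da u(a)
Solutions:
 u(a) = C1*exp(4*exp(-a)/3)


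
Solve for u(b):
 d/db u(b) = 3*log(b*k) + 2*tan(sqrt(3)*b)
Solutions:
 u(b) = C1 + 3*b*log(b*k) - 3*b - 2*sqrt(3)*log(cos(sqrt(3)*b))/3


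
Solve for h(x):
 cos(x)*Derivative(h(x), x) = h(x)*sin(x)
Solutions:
 h(x) = C1/cos(x)


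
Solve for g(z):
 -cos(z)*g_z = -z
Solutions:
 g(z) = C1 + Integral(z/cos(z), z)


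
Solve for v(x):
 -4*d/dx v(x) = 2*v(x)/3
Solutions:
 v(x) = C1*exp(-x/6)


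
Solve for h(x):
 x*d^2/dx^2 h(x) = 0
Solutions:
 h(x) = C1 + C2*x


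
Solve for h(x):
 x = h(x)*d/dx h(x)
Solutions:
 h(x) = -sqrt(C1 + x^2)
 h(x) = sqrt(C1 + x^2)


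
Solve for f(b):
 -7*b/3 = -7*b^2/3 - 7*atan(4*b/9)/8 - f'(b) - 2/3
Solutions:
 f(b) = C1 - 7*b^3/9 + 7*b^2/6 - 7*b*atan(4*b/9)/8 - 2*b/3 + 63*log(16*b^2 + 81)/64


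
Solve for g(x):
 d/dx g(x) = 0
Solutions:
 g(x) = C1


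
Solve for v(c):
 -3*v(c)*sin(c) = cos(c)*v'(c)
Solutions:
 v(c) = C1*cos(c)^3


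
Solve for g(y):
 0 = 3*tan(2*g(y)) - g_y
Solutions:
 g(y) = -asin(C1*exp(6*y))/2 + pi/2
 g(y) = asin(C1*exp(6*y))/2


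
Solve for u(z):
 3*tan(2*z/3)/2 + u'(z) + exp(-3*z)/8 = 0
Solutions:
 u(z) = C1 - 9*log(tan(2*z/3)^2 + 1)/8 + exp(-3*z)/24


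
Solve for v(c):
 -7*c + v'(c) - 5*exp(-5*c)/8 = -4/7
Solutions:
 v(c) = C1 + 7*c^2/2 - 4*c/7 - exp(-5*c)/8


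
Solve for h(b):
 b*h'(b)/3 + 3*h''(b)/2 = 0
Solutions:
 h(b) = C1 + C2*erf(b/3)


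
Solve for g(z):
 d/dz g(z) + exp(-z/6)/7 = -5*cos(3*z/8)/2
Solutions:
 g(z) = C1 - 20*sin(3*z/8)/3 + 6*exp(-z/6)/7


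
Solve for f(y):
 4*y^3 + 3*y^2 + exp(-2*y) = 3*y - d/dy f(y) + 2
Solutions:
 f(y) = C1 - y^4 - y^3 + 3*y^2/2 + 2*y + exp(-2*y)/2


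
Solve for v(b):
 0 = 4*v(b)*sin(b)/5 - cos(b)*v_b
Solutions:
 v(b) = C1/cos(b)^(4/5)


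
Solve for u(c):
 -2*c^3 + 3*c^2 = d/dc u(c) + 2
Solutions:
 u(c) = C1 - c^4/2 + c^3 - 2*c


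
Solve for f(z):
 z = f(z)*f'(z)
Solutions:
 f(z) = -sqrt(C1 + z^2)
 f(z) = sqrt(C1 + z^2)


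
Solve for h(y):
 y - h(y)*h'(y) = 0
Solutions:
 h(y) = -sqrt(C1 + y^2)
 h(y) = sqrt(C1 + y^2)


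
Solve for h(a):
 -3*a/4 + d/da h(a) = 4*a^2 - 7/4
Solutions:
 h(a) = C1 + 4*a^3/3 + 3*a^2/8 - 7*a/4


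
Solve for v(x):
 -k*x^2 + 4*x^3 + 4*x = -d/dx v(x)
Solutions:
 v(x) = C1 + k*x^3/3 - x^4 - 2*x^2


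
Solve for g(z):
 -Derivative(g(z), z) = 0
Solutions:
 g(z) = C1


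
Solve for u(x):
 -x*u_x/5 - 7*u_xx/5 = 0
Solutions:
 u(x) = C1 + C2*erf(sqrt(14)*x/14)


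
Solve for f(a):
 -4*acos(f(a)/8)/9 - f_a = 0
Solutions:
 Integral(1/acos(_y/8), (_y, f(a))) = C1 - 4*a/9


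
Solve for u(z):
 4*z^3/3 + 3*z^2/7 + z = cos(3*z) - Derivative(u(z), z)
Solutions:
 u(z) = C1 - z^4/3 - z^3/7 - z^2/2 + sin(3*z)/3


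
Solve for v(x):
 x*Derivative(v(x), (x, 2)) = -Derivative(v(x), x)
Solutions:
 v(x) = C1 + C2*log(x)


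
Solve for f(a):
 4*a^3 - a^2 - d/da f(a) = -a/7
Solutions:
 f(a) = C1 + a^4 - a^3/3 + a^2/14


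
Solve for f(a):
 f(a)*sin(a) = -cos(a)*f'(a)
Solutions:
 f(a) = C1*cos(a)


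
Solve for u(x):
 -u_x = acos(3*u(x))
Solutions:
 Integral(1/acos(3*_y), (_y, u(x))) = C1 - x


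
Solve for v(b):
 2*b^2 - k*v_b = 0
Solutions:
 v(b) = C1 + 2*b^3/(3*k)


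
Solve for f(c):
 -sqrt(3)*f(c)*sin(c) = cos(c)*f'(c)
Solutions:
 f(c) = C1*cos(c)^(sqrt(3))


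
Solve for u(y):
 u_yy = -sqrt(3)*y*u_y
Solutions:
 u(y) = C1 + C2*erf(sqrt(2)*3^(1/4)*y/2)


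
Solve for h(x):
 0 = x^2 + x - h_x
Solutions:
 h(x) = C1 + x^3/3 + x^2/2


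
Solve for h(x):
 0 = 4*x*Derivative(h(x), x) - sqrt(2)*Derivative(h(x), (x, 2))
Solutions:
 h(x) = C1 + C2*erfi(2^(1/4)*x)


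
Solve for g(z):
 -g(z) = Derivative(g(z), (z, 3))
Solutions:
 g(z) = C3*exp(-z) + (C1*sin(sqrt(3)*z/2) + C2*cos(sqrt(3)*z/2))*exp(z/2)


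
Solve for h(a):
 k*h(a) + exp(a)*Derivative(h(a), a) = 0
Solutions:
 h(a) = C1*exp(k*exp(-a))


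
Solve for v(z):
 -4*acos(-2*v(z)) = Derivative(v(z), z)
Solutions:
 Integral(1/acos(-2*_y), (_y, v(z))) = C1 - 4*z


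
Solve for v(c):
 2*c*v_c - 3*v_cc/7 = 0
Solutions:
 v(c) = C1 + C2*erfi(sqrt(21)*c/3)


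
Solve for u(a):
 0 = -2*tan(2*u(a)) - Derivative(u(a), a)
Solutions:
 u(a) = -asin(C1*exp(-4*a))/2 + pi/2
 u(a) = asin(C1*exp(-4*a))/2


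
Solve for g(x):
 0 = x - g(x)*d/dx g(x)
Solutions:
 g(x) = -sqrt(C1 + x^2)
 g(x) = sqrt(C1 + x^2)


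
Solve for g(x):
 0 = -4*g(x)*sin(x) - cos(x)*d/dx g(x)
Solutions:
 g(x) = C1*cos(x)^4


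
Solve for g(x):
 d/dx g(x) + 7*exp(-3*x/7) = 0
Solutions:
 g(x) = C1 + 49*exp(-3*x/7)/3


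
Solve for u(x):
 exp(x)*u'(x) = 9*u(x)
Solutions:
 u(x) = C1*exp(-9*exp(-x))


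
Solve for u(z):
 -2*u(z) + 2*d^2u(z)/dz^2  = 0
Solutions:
 u(z) = C1*exp(-z) + C2*exp(z)


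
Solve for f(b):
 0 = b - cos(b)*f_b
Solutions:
 f(b) = C1 + Integral(b/cos(b), b)


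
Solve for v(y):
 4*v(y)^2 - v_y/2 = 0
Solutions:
 v(y) = -1/(C1 + 8*y)


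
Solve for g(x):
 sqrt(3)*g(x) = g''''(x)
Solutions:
 g(x) = C1*exp(-3^(1/8)*x) + C2*exp(3^(1/8)*x) + C3*sin(3^(1/8)*x) + C4*cos(3^(1/8)*x)


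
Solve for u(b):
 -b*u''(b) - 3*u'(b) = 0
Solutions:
 u(b) = C1 + C2/b^2


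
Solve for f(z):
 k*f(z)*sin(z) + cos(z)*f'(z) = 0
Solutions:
 f(z) = C1*exp(k*log(cos(z)))


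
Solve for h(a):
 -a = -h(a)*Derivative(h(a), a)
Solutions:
 h(a) = -sqrt(C1 + a^2)
 h(a) = sqrt(C1 + a^2)


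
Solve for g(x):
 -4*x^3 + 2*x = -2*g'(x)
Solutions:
 g(x) = C1 + x^4/2 - x^2/2


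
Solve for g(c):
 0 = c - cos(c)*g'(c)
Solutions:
 g(c) = C1 + Integral(c/cos(c), c)


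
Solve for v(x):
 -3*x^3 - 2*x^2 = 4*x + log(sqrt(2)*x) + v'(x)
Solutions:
 v(x) = C1 - 3*x^4/4 - 2*x^3/3 - 2*x^2 - x*log(x) - x*log(2)/2 + x


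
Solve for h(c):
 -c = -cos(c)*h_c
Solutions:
 h(c) = C1 + Integral(c/cos(c), c)


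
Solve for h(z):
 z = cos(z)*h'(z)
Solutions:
 h(z) = C1 + Integral(z/cos(z), z)


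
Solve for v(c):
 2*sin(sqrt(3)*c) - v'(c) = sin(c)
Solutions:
 v(c) = C1 + cos(c) - 2*sqrt(3)*cos(sqrt(3)*c)/3


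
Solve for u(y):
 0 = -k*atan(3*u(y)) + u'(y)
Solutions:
 Integral(1/atan(3*_y), (_y, u(y))) = C1 + k*y


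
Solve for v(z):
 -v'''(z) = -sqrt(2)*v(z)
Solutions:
 v(z) = C3*exp(2^(1/6)*z) + (C1*sin(2^(1/6)*sqrt(3)*z/2) + C2*cos(2^(1/6)*sqrt(3)*z/2))*exp(-2^(1/6)*z/2)


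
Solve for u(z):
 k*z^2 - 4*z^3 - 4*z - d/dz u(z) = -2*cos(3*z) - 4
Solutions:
 u(z) = C1 + k*z^3/3 - z^4 - 2*z^2 + 4*z + 2*sin(3*z)/3


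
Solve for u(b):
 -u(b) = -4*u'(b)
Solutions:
 u(b) = C1*exp(b/4)


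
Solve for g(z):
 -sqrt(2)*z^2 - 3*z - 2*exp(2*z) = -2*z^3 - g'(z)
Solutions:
 g(z) = C1 - z^4/2 + sqrt(2)*z^3/3 + 3*z^2/2 + exp(2*z)


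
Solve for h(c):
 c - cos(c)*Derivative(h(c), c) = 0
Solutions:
 h(c) = C1 + Integral(c/cos(c), c)


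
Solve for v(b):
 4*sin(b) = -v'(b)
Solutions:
 v(b) = C1 + 4*cos(b)


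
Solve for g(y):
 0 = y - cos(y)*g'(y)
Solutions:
 g(y) = C1 + Integral(y/cos(y), y)


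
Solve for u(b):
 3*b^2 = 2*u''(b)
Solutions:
 u(b) = C1 + C2*b + b^4/8


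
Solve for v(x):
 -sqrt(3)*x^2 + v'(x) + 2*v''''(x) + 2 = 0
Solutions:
 v(x) = C1 + C4*exp(-2^(2/3)*x/2) + sqrt(3)*x^3/3 - 2*x + (C2*sin(2^(2/3)*sqrt(3)*x/4) + C3*cos(2^(2/3)*sqrt(3)*x/4))*exp(2^(2/3)*x/4)


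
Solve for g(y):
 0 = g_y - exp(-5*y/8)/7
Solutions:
 g(y) = C1 - 8*exp(-5*y/8)/35


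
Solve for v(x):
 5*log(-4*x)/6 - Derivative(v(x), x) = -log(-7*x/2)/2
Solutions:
 v(x) = C1 + 4*x*log(-x)/3 + x*(-8 + 7*log(2) + 3*log(7))/6


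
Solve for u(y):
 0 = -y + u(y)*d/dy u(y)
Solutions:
 u(y) = -sqrt(C1 + y^2)
 u(y) = sqrt(C1 + y^2)


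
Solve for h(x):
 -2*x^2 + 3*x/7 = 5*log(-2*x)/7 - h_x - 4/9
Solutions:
 h(x) = C1 + 2*x^3/3 - 3*x^2/14 + 5*x*log(-x)/7 + x*(-73 + 45*log(2))/63


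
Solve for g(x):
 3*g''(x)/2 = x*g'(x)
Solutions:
 g(x) = C1 + C2*erfi(sqrt(3)*x/3)


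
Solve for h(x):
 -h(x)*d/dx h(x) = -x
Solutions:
 h(x) = -sqrt(C1 + x^2)
 h(x) = sqrt(C1 + x^2)


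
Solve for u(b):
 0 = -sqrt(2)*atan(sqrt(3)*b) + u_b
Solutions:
 u(b) = C1 + sqrt(2)*(b*atan(sqrt(3)*b) - sqrt(3)*log(3*b^2 + 1)/6)


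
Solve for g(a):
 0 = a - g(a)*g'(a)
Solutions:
 g(a) = -sqrt(C1 + a^2)
 g(a) = sqrt(C1 + a^2)


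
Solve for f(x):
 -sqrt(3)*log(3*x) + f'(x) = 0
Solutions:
 f(x) = C1 + sqrt(3)*x*log(x) - sqrt(3)*x + sqrt(3)*x*log(3)


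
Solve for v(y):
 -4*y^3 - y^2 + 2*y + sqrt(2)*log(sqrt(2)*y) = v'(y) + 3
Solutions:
 v(y) = C1 - y^4 - y^3/3 + y^2 + sqrt(2)*y*log(y) - 3*y - sqrt(2)*y + sqrt(2)*y*log(2)/2


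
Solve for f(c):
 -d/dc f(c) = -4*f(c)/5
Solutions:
 f(c) = C1*exp(4*c/5)


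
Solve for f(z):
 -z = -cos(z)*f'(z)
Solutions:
 f(z) = C1 + Integral(z/cos(z), z)


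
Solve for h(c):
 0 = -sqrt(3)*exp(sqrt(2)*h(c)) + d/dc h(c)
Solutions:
 h(c) = sqrt(2)*(2*log(-1/(C1 + sqrt(3)*c)) - log(2))/4


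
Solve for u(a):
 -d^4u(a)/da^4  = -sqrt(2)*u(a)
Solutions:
 u(a) = C1*exp(-2^(1/8)*a) + C2*exp(2^(1/8)*a) + C3*sin(2^(1/8)*a) + C4*cos(2^(1/8)*a)


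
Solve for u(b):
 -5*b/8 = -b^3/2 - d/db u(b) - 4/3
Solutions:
 u(b) = C1 - b^4/8 + 5*b^2/16 - 4*b/3


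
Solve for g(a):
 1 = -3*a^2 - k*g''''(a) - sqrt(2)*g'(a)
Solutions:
 g(a) = C1 + C2*exp(2^(1/6)*a*(-1/k)^(1/3)) + C3*exp(2^(1/6)*a*(-1/k)^(1/3)*(-1 + sqrt(3)*I)/2) + C4*exp(-2^(1/6)*a*(-1/k)^(1/3)*(1 + sqrt(3)*I)/2) - sqrt(2)*a^3/2 - sqrt(2)*a/2


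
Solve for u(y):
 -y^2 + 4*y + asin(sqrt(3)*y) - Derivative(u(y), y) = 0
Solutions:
 u(y) = C1 - y^3/3 + 2*y^2 + y*asin(sqrt(3)*y) + sqrt(3)*sqrt(1 - 3*y^2)/3


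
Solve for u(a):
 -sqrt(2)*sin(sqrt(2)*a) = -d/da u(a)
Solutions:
 u(a) = C1 - cos(sqrt(2)*a)


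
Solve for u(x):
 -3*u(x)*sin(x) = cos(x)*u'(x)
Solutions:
 u(x) = C1*cos(x)^3


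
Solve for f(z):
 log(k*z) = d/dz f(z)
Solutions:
 f(z) = C1 + z*log(k*z) - z


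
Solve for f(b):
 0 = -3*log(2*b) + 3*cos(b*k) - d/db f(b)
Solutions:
 f(b) = C1 - 3*b*log(b) - 3*b*log(2) + 3*b + 3*Piecewise((sin(b*k)/k, Ne(k, 0)), (b, True))


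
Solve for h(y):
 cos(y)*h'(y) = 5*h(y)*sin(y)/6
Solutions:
 h(y) = C1/cos(y)^(5/6)


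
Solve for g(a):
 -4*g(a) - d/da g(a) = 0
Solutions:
 g(a) = C1*exp(-4*a)


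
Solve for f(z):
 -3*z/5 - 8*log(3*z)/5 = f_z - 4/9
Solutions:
 f(z) = C1 - 3*z^2/10 - 8*z*log(z)/5 - 8*z*log(3)/5 + 92*z/45


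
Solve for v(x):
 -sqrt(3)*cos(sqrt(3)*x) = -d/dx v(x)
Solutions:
 v(x) = C1 + sin(sqrt(3)*x)


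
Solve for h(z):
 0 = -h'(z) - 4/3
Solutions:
 h(z) = C1 - 4*z/3


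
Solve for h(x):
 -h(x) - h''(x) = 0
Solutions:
 h(x) = C1*sin(x) + C2*cos(x)


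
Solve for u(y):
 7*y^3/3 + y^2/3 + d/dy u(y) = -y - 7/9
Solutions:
 u(y) = C1 - 7*y^4/12 - y^3/9 - y^2/2 - 7*y/9


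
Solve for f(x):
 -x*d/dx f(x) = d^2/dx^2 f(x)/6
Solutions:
 f(x) = C1 + C2*erf(sqrt(3)*x)


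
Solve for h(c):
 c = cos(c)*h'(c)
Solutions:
 h(c) = C1 + Integral(c/cos(c), c)


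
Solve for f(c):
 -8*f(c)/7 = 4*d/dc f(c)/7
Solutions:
 f(c) = C1*exp(-2*c)


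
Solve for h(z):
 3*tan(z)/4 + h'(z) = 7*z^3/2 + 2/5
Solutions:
 h(z) = C1 + 7*z^4/8 + 2*z/5 + 3*log(cos(z))/4


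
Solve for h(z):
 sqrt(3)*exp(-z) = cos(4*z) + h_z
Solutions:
 h(z) = C1 - sin(4*z)/4 - sqrt(3)*exp(-z)


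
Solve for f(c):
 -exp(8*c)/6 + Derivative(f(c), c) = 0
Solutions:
 f(c) = C1 + exp(8*c)/48


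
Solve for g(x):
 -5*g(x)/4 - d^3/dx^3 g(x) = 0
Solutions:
 g(x) = C3*exp(-10^(1/3)*x/2) + (C1*sin(10^(1/3)*sqrt(3)*x/4) + C2*cos(10^(1/3)*sqrt(3)*x/4))*exp(10^(1/3)*x/4)


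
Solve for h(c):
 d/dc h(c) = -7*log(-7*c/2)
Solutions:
 h(c) = C1 - 7*c*log(-c) + 7*c*(-log(7) + log(2) + 1)


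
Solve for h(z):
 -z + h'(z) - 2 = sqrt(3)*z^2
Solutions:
 h(z) = C1 + sqrt(3)*z^3/3 + z^2/2 + 2*z


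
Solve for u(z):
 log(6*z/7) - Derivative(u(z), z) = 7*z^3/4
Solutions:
 u(z) = C1 - 7*z^4/16 + z*log(z) - z + z*log(6/7)


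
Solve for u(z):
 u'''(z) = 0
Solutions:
 u(z) = C1 + C2*z + C3*z^2


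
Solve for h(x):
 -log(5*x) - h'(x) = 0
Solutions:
 h(x) = C1 - x*log(x) - x*log(5) + x


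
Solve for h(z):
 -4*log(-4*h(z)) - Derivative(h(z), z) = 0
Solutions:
 Integral(1/(log(-_y) + 2*log(2)), (_y, h(z)))/4 = C1 - z


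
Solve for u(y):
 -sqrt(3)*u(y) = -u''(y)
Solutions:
 u(y) = C1*exp(-3^(1/4)*y) + C2*exp(3^(1/4)*y)


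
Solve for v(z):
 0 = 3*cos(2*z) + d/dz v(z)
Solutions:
 v(z) = C1 - 3*sin(2*z)/2


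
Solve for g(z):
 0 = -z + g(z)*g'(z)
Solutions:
 g(z) = -sqrt(C1 + z^2)
 g(z) = sqrt(C1 + z^2)


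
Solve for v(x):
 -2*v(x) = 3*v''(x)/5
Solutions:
 v(x) = C1*sin(sqrt(30)*x/3) + C2*cos(sqrt(30)*x/3)


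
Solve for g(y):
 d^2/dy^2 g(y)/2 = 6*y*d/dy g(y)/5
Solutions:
 g(y) = C1 + C2*erfi(sqrt(30)*y/5)


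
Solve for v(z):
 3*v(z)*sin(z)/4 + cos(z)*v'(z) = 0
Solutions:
 v(z) = C1*cos(z)^(3/4)


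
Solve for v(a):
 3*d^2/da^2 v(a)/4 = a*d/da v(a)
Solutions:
 v(a) = C1 + C2*erfi(sqrt(6)*a/3)


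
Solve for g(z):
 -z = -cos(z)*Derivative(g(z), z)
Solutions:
 g(z) = C1 + Integral(z/cos(z), z)


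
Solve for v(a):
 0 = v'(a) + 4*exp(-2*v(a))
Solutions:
 v(a) = log(-sqrt(C1 - 8*a))
 v(a) = log(C1 - 8*a)/2


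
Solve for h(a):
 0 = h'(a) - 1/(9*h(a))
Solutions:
 h(a) = -sqrt(C1 + 2*a)/3
 h(a) = sqrt(C1 + 2*a)/3


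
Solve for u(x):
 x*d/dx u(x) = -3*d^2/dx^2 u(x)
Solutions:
 u(x) = C1 + C2*erf(sqrt(6)*x/6)


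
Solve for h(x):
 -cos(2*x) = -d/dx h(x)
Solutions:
 h(x) = C1 + sin(2*x)/2


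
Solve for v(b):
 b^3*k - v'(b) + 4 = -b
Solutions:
 v(b) = C1 + b^4*k/4 + b^2/2 + 4*b


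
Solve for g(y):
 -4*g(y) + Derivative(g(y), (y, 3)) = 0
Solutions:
 g(y) = C3*exp(2^(2/3)*y) + (C1*sin(2^(2/3)*sqrt(3)*y/2) + C2*cos(2^(2/3)*sqrt(3)*y/2))*exp(-2^(2/3)*y/2)


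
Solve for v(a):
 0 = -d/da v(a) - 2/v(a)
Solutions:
 v(a) = -sqrt(C1 - 4*a)
 v(a) = sqrt(C1 - 4*a)


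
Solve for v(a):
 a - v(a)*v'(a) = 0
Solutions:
 v(a) = -sqrt(C1 + a^2)
 v(a) = sqrt(C1 + a^2)


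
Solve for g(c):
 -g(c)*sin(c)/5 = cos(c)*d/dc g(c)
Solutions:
 g(c) = C1*cos(c)^(1/5)


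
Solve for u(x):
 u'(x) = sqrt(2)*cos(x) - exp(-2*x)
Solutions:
 u(x) = C1 + sqrt(2)*sin(x) + exp(-2*x)/2


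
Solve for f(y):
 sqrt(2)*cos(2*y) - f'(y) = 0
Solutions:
 f(y) = C1 + sqrt(2)*sin(2*y)/2


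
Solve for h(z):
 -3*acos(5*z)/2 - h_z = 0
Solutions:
 h(z) = C1 - 3*z*acos(5*z)/2 + 3*sqrt(1 - 25*z^2)/10


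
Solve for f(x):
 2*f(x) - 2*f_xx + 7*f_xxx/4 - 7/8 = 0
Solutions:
 f(x) = C1*exp(x*(32*2^(1/3)/(21*sqrt(3201) + 1195)^(1/3) + 16 + 2^(2/3)*(21*sqrt(3201) + 1195)^(1/3))/42)*sin(2^(1/3)*sqrt(3)*x*(-2^(1/3)*(21*sqrt(3201) + 1195)^(1/3) + 32/(21*sqrt(3201) + 1195)^(1/3))/42) + C2*exp(x*(32*2^(1/3)/(21*sqrt(3201) + 1195)^(1/3) + 16 + 2^(2/3)*(21*sqrt(3201) + 1195)^(1/3))/42)*cos(2^(1/3)*sqrt(3)*x*(-2^(1/3)*(21*sqrt(3201) + 1195)^(1/3) + 32/(21*sqrt(3201) + 1195)^(1/3))/42) + C3*exp(x*(-2^(2/3)*(21*sqrt(3201) + 1195)^(1/3) - 32*2^(1/3)/(21*sqrt(3201) + 1195)^(1/3) + 8)/21) + 7/16


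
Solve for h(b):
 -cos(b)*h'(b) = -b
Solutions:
 h(b) = C1 + Integral(b/cos(b), b)


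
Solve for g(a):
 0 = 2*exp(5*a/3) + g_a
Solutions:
 g(a) = C1 - 6*exp(5*a/3)/5


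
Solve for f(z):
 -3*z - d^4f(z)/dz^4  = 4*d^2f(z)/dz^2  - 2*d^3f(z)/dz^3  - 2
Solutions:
 f(z) = C1 + C2*z - z^3/8 + z^2/16 + (C3*sin(sqrt(3)*z) + C4*cos(sqrt(3)*z))*exp(z)


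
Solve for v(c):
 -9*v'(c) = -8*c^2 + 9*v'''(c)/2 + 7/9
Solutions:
 v(c) = C1 + C2*sin(sqrt(2)*c) + C3*cos(sqrt(2)*c) + 8*c^3/27 - 79*c/81


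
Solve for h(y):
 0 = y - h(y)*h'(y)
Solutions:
 h(y) = -sqrt(C1 + y^2)
 h(y) = sqrt(C1 + y^2)


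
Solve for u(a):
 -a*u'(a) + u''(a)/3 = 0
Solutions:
 u(a) = C1 + C2*erfi(sqrt(6)*a/2)


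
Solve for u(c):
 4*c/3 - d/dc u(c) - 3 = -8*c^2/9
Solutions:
 u(c) = C1 + 8*c^3/27 + 2*c^2/3 - 3*c


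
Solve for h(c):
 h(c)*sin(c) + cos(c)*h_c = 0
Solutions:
 h(c) = C1*cos(c)


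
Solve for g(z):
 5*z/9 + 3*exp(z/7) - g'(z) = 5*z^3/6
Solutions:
 g(z) = C1 - 5*z^4/24 + 5*z^2/18 + 21*exp(z/7)


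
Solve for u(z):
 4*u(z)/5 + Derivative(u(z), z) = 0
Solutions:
 u(z) = C1*exp(-4*z/5)


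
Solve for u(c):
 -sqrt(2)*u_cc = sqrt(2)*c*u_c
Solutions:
 u(c) = C1 + C2*erf(sqrt(2)*c/2)


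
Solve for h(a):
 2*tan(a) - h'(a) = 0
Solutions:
 h(a) = C1 - 2*log(cos(a))


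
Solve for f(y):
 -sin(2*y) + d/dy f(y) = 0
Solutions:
 f(y) = C1 - cos(2*y)/2


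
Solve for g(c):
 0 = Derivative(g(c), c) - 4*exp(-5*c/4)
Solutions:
 g(c) = C1 - 16*exp(-5*c/4)/5


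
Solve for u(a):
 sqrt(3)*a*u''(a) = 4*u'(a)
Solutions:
 u(a) = C1 + C2*a^(1 + 4*sqrt(3)/3)


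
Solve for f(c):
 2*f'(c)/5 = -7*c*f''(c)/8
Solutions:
 f(c) = C1 + C2*c^(19/35)


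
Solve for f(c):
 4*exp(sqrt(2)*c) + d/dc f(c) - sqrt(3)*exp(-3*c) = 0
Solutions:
 f(c) = C1 - 2*sqrt(2)*exp(sqrt(2)*c) - sqrt(3)*exp(-3*c)/3


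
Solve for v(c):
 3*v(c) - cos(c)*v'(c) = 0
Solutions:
 v(c) = C1*(sin(c) + 1)^(3/2)/(sin(c) - 1)^(3/2)


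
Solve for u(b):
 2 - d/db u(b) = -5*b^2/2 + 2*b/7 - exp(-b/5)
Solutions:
 u(b) = C1 + 5*b^3/6 - b^2/7 + 2*b - 5*exp(-b/5)


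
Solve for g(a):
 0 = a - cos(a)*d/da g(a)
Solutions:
 g(a) = C1 + Integral(a/cos(a), a)


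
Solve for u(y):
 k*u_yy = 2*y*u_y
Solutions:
 u(y) = C1 + C2*erf(y*sqrt(-1/k))/sqrt(-1/k)


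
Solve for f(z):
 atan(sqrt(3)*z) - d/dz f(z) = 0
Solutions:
 f(z) = C1 + z*atan(sqrt(3)*z) - sqrt(3)*log(3*z^2 + 1)/6


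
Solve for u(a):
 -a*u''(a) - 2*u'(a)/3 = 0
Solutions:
 u(a) = C1 + C2*a^(1/3)


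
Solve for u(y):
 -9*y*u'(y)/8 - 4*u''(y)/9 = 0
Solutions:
 u(y) = C1 + C2*erf(9*y/8)


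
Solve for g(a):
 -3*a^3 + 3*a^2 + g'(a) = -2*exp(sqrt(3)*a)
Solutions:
 g(a) = C1 + 3*a^4/4 - a^3 - 2*sqrt(3)*exp(sqrt(3)*a)/3


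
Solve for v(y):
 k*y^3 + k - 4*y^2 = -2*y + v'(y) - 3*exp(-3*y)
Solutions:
 v(y) = C1 + k*y^4/4 + k*y - 4*y^3/3 + y^2 - exp(-3*y)


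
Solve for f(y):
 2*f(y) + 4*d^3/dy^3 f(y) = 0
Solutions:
 f(y) = C3*exp(-2^(2/3)*y/2) + (C1*sin(2^(2/3)*sqrt(3)*y/4) + C2*cos(2^(2/3)*sqrt(3)*y/4))*exp(2^(2/3)*y/4)


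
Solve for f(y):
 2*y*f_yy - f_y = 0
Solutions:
 f(y) = C1 + C2*y^(3/2)


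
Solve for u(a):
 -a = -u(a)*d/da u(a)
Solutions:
 u(a) = -sqrt(C1 + a^2)
 u(a) = sqrt(C1 + a^2)


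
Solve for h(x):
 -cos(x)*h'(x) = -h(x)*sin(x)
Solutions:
 h(x) = C1/cos(x)


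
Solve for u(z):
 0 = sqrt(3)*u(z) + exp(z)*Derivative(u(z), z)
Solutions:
 u(z) = C1*exp(sqrt(3)*exp(-z))


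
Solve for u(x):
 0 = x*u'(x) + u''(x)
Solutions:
 u(x) = C1 + C2*erf(sqrt(2)*x/2)


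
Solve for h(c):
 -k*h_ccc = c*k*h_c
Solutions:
 h(c) = C1 + Integral(C2*airyai(-c) + C3*airybi(-c), c)


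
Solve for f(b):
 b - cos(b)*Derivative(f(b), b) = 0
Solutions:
 f(b) = C1 + Integral(b/cos(b), b)


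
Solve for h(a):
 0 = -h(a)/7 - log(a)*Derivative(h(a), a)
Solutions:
 h(a) = C1*exp(-li(a)/7)


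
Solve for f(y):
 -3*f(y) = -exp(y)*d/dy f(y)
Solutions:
 f(y) = C1*exp(-3*exp(-y))


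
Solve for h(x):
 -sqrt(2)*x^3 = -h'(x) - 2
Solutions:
 h(x) = C1 + sqrt(2)*x^4/4 - 2*x


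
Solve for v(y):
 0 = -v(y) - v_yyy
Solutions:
 v(y) = C3*exp(-y) + (C1*sin(sqrt(3)*y/2) + C2*cos(sqrt(3)*y/2))*exp(y/2)


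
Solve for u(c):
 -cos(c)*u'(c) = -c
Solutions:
 u(c) = C1 + Integral(c/cos(c), c)


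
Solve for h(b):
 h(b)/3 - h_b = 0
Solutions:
 h(b) = C1*exp(b/3)


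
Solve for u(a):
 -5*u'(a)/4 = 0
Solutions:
 u(a) = C1


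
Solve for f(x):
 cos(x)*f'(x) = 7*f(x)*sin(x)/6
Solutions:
 f(x) = C1/cos(x)^(7/6)


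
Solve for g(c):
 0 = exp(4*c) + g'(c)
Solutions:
 g(c) = C1 - exp(4*c)/4


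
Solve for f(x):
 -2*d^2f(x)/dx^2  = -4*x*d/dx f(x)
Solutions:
 f(x) = C1 + C2*erfi(x)


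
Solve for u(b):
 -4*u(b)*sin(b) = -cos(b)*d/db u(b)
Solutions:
 u(b) = C1/cos(b)^4


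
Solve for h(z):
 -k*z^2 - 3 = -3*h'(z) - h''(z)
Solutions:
 h(z) = C1 + C2*exp(-3*z) + k*z^3/9 - k*z^2/9 + 2*k*z/27 + z


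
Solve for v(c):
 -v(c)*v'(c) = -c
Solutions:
 v(c) = -sqrt(C1 + c^2)
 v(c) = sqrt(C1 + c^2)


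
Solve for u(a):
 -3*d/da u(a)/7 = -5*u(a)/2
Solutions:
 u(a) = C1*exp(35*a/6)


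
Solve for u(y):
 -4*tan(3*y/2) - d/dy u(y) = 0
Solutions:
 u(y) = C1 + 8*log(cos(3*y/2))/3


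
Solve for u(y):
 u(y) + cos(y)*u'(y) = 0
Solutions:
 u(y) = C1*sqrt(sin(y) - 1)/sqrt(sin(y) + 1)


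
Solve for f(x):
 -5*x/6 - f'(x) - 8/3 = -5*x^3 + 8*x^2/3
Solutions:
 f(x) = C1 + 5*x^4/4 - 8*x^3/9 - 5*x^2/12 - 8*x/3


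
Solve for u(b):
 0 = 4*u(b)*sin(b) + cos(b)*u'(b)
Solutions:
 u(b) = C1*cos(b)^4


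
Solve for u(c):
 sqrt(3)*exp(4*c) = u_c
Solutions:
 u(c) = C1 + sqrt(3)*exp(4*c)/4


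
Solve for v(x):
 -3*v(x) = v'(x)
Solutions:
 v(x) = C1*exp(-3*x)


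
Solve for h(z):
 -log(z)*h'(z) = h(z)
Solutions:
 h(z) = C1*exp(-li(z))


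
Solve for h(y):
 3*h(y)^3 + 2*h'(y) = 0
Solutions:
 h(y) = -sqrt(-1/(C1 - 3*y))
 h(y) = sqrt(-1/(C1 - 3*y))


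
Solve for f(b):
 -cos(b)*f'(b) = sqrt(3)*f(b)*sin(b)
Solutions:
 f(b) = C1*cos(b)^(sqrt(3))


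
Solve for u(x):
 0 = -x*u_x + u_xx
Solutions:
 u(x) = C1 + C2*erfi(sqrt(2)*x/2)


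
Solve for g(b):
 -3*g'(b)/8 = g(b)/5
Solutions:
 g(b) = C1*exp(-8*b/15)


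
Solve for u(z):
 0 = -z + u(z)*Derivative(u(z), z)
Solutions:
 u(z) = -sqrt(C1 + z^2)
 u(z) = sqrt(C1 + z^2)


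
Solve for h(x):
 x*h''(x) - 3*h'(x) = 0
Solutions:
 h(x) = C1 + C2*x^4


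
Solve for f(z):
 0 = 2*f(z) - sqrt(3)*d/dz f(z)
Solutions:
 f(z) = C1*exp(2*sqrt(3)*z/3)


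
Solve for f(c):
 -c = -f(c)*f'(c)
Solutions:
 f(c) = -sqrt(C1 + c^2)
 f(c) = sqrt(C1 + c^2)


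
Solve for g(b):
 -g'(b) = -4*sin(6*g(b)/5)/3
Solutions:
 -4*b/3 + 5*log(cos(6*g(b)/5) - 1)/12 - 5*log(cos(6*g(b)/5) + 1)/12 = C1


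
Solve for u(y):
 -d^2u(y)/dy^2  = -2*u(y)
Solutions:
 u(y) = C1*exp(-sqrt(2)*y) + C2*exp(sqrt(2)*y)


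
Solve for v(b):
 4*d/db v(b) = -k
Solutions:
 v(b) = C1 - b*k/4


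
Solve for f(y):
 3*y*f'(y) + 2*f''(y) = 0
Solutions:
 f(y) = C1 + C2*erf(sqrt(3)*y/2)


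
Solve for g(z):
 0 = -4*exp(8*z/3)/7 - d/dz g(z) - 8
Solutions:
 g(z) = C1 - 8*z - 3*exp(8*z/3)/14


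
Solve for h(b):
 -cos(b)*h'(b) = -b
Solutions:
 h(b) = C1 + Integral(b/cos(b), b)


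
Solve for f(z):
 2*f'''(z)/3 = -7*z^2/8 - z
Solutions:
 f(z) = C1 + C2*z + C3*z^2 - 7*z^5/320 - z^4/16


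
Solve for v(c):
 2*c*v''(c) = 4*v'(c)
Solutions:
 v(c) = C1 + C2*c^3


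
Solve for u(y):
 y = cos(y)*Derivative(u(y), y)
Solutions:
 u(y) = C1 + Integral(y/cos(y), y)


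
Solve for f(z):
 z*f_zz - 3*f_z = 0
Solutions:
 f(z) = C1 + C2*z^4


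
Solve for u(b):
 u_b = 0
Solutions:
 u(b) = C1


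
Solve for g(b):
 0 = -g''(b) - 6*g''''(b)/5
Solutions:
 g(b) = C1 + C2*b + C3*sin(sqrt(30)*b/6) + C4*cos(sqrt(30)*b/6)


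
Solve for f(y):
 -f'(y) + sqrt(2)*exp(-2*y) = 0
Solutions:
 f(y) = C1 - sqrt(2)*exp(-2*y)/2


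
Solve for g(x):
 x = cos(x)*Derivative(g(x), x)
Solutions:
 g(x) = C1 + Integral(x/cos(x), x)


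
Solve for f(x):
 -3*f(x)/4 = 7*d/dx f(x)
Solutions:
 f(x) = C1*exp(-3*x/28)


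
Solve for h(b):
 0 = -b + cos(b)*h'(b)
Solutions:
 h(b) = C1 + Integral(b/cos(b), b)


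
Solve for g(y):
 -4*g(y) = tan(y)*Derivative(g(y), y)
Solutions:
 g(y) = C1/sin(y)^4


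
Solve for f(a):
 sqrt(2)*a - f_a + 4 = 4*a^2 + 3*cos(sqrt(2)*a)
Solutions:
 f(a) = C1 - 4*a^3/3 + sqrt(2)*a^2/2 + 4*a - 3*sqrt(2)*sin(sqrt(2)*a)/2


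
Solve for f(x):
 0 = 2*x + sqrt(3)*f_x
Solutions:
 f(x) = C1 - sqrt(3)*x^2/3


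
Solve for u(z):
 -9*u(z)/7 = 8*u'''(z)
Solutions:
 u(z) = C3*exp(-21^(2/3)*z/14) + (C1*sin(3*3^(1/6)*7^(2/3)*z/28) + C2*cos(3*3^(1/6)*7^(2/3)*z/28))*exp(21^(2/3)*z/28)


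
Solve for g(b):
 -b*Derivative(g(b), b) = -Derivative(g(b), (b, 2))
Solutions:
 g(b) = C1 + C2*erfi(sqrt(2)*b/2)


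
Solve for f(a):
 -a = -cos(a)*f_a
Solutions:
 f(a) = C1 + Integral(a/cos(a), a)


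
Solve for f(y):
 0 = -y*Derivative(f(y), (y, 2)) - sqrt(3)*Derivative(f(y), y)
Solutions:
 f(y) = C1 + C2*y^(1 - sqrt(3))


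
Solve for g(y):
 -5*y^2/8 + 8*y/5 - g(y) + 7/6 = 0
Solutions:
 g(y) = -5*y^2/8 + 8*y/5 + 7/6


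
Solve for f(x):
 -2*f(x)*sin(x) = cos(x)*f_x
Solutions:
 f(x) = C1*cos(x)^2


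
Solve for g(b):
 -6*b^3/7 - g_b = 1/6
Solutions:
 g(b) = C1 - 3*b^4/14 - b/6


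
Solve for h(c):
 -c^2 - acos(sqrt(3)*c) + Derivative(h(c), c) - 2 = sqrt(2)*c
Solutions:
 h(c) = C1 + c^3/3 + sqrt(2)*c^2/2 + c*acos(sqrt(3)*c) + 2*c - sqrt(3)*sqrt(1 - 3*c^2)/3


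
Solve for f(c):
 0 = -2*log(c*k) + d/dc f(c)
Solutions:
 f(c) = C1 + 2*c*log(c*k) - 2*c


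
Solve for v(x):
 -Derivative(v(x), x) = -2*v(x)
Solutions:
 v(x) = C1*exp(2*x)


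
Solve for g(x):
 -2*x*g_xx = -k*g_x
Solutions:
 g(x) = C1 + x^(re(k)/2 + 1)*(C2*sin(log(x)*Abs(im(k))/2) + C3*cos(log(x)*im(k)/2))


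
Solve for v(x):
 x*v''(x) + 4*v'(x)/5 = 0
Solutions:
 v(x) = C1 + C2*x^(1/5)


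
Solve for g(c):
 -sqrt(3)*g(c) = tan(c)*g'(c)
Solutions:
 g(c) = C1/sin(c)^(sqrt(3))


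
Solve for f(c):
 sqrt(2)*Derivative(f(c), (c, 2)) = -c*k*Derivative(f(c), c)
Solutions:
 f(c) = Piecewise((-2^(3/4)*sqrt(pi)*C1*erf(2^(1/4)*c*sqrt(k)/2)/(2*sqrt(k)) - C2, (k > 0) | (k < 0)), (-C1*c - C2, True))


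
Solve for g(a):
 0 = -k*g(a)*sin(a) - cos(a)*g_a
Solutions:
 g(a) = C1*exp(k*log(cos(a)))


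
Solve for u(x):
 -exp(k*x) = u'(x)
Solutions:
 u(x) = C1 - exp(k*x)/k


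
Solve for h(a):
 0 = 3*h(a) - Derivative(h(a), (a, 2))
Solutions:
 h(a) = C1*exp(-sqrt(3)*a) + C2*exp(sqrt(3)*a)


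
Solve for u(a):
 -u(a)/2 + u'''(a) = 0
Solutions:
 u(a) = C3*exp(2^(2/3)*a/2) + (C1*sin(2^(2/3)*sqrt(3)*a/4) + C2*cos(2^(2/3)*sqrt(3)*a/4))*exp(-2^(2/3)*a/4)


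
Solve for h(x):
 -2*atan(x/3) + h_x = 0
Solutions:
 h(x) = C1 + 2*x*atan(x/3) - 3*log(x^2 + 9)


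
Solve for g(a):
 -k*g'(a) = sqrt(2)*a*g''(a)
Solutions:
 g(a) = C1 + a^(-sqrt(2)*re(k)/2 + 1)*(C2*sin(sqrt(2)*log(a)*Abs(im(k))/2) + C3*cos(sqrt(2)*log(a)*im(k)/2))


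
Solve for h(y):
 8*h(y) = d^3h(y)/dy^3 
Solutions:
 h(y) = C3*exp(2*y) + (C1*sin(sqrt(3)*y) + C2*cos(sqrt(3)*y))*exp(-y)


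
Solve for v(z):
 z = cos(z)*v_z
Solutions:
 v(z) = C1 + Integral(z/cos(z), z)


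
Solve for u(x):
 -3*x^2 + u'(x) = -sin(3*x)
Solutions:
 u(x) = C1 + x^3 + cos(3*x)/3


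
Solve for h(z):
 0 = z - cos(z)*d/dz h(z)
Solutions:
 h(z) = C1 + Integral(z/cos(z), z)


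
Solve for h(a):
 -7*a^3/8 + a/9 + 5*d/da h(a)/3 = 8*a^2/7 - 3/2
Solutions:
 h(a) = C1 + 21*a^4/160 + 8*a^3/35 - a^2/30 - 9*a/10


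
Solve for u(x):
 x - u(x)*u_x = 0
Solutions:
 u(x) = -sqrt(C1 + x^2)
 u(x) = sqrt(C1 + x^2)


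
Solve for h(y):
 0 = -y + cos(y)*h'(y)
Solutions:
 h(y) = C1 + Integral(y/cos(y), y)


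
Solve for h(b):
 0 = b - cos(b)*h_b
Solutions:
 h(b) = C1 + Integral(b/cos(b), b)


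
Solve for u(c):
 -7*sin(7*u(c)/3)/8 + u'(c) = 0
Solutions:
 -7*c/8 + 3*log(cos(7*u(c)/3) - 1)/14 - 3*log(cos(7*u(c)/3) + 1)/14 = C1


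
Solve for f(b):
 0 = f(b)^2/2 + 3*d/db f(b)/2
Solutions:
 f(b) = 3/(C1 + b)


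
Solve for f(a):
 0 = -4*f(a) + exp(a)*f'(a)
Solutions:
 f(a) = C1*exp(-4*exp(-a))


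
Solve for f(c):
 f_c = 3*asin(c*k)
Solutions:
 f(c) = C1 + 3*Piecewise((c*asin(c*k) + sqrt(-c^2*k^2 + 1)/k, Ne(k, 0)), (0, True))


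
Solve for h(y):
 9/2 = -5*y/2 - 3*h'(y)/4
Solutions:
 h(y) = C1 - 5*y^2/3 - 6*y


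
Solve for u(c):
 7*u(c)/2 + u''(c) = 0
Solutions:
 u(c) = C1*sin(sqrt(14)*c/2) + C2*cos(sqrt(14)*c/2)


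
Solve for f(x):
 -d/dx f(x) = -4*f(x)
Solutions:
 f(x) = C1*exp(4*x)


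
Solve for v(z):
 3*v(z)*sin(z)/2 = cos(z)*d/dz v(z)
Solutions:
 v(z) = C1/cos(z)^(3/2)


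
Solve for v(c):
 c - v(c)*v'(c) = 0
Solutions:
 v(c) = -sqrt(C1 + c^2)
 v(c) = sqrt(C1 + c^2)


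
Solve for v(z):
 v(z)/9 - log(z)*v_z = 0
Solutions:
 v(z) = C1*exp(li(z)/9)


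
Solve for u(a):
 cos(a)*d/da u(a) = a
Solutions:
 u(a) = C1 + Integral(a/cos(a), a)


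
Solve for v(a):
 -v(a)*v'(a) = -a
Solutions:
 v(a) = -sqrt(C1 + a^2)
 v(a) = sqrt(C1 + a^2)


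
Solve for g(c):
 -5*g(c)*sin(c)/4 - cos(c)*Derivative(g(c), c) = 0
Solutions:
 g(c) = C1*cos(c)^(5/4)


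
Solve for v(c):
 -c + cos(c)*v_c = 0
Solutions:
 v(c) = C1 + Integral(c/cos(c), c)


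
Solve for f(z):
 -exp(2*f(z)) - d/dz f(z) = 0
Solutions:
 f(z) = log(-sqrt(-1/(C1 - z))) - log(2)/2
 f(z) = log(-1/(C1 - z))/2 - log(2)/2


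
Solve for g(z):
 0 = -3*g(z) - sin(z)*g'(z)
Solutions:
 g(z) = C1*(cos(z) + 1)^(3/2)/(cos(z) - 1)^(3/2)


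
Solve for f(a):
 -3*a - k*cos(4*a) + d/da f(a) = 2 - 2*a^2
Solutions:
 f(a) = C1 - 2*a^3/3 + 3*a^2/2 + 2*a + k*sin(4*a)/4


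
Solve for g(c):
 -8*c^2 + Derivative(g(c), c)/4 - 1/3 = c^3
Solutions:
 g(c) = C1 + c^4 + 32*c^3/3 + 4*c/3


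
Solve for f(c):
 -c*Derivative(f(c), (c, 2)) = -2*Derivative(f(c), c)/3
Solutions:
 f(c) = C1 + C2*c^(5/3)


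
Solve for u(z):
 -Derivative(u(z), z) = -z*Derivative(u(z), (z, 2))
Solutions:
 u(z) = C1 + C2*z^2


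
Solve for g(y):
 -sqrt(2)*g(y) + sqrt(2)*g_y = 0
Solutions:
 g(y) = C1*exp(y)


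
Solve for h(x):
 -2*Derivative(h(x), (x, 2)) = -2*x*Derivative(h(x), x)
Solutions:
 h(x) = C1 + C2*erfi(sqrt(2)*x/2)


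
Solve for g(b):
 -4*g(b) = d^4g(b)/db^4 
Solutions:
 g(b) = (C1*sin(b) + C2*cos(b))*exp(-b) + (C3*sin(b) + C4*cos(b))*exp(b)


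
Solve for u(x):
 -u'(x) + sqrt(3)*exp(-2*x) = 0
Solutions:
 u(x) = C1 - sqrt(3)*exp(-2*x)/2


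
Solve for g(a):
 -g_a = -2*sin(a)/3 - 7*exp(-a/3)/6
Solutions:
 g(a) = C1 - 2*cos(a)/3 - 7*exp(-a/3)/2


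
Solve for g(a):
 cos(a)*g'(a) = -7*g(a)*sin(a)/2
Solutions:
 g(a) = C1*cos(a)^(7/2)


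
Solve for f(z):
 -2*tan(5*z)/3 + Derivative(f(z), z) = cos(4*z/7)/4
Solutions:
 f(z) = C1 - 2*log(cos(5*z))/15 + 7*sin(4*z/7)/16


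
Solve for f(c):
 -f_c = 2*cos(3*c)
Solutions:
 f(c) = C1 - 2*sin(3*c)/3


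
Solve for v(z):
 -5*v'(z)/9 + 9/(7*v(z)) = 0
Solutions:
 v(z) = -sqrt(C1 + 5670*z)/35
 v(z) = sqrt(C1 + 5670*z)/35


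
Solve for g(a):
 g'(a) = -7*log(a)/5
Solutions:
 g(a) = C1 - 7*a*log(a)/5 + 7*a/5


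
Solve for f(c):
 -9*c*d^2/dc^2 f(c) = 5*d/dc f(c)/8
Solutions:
 f(c) = C1 + C2*c^(67/72)


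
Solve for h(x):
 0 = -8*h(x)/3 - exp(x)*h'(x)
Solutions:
 h(x) = C1*exp(8*exp(-x)/3)


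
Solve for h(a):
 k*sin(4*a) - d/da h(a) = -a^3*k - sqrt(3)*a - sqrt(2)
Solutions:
 h(a) = C1 + a^4*k/4 + sqrt(3)*a^2/2 + sqrt(2)*a - k*cos(4*a)/4


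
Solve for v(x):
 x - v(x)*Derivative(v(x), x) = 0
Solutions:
 v(x) = -sqrt(C1 + x^2)
 v(x) = sqrt(C1 + x^2)


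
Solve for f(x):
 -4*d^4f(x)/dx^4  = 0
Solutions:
 f(x) = C1 + C2*x + C3*x^2 + C4*x^3


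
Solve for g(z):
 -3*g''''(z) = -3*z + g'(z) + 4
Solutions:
 g(z) = C1 + C4*exp(-3^(2/3)*z/3) + 3*z^2/2 - 4*z + (C2*sin(3^(1/6)*z/2) + C3*cos(3^(1/6)*z/2))*exp(3^(2/3)*z/6)


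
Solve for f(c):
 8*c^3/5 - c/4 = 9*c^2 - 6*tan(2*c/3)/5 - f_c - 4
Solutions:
 f(c) = C1 - 2*c^4/5 + 3*c^3 + c^2/8 - 4*c + 9*log(cos(2*c/3))/5


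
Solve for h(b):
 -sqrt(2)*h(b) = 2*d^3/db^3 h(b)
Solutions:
 h(b) = C3*exp(-2^(5/6)*b/2) + (C1*sin(2^(5/6)*sqrt(3)*b/4) + C2*cos(2^(5/6)*sqrt(3)*b/4))*exp(2^(5/6)*b/4)


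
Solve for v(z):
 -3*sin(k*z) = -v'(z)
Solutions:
 v(z) = C1 - 3*cos(k*z)/k


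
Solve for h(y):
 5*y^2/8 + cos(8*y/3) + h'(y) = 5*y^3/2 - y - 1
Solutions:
 h(y) = C1 + 5*y^4/8 - 5*y^3/24 - y^2/2 - y - 3*sin(8*y/3)/8


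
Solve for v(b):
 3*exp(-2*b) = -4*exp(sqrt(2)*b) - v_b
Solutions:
 v(b) = C1 - 2*sqrt(2)*exp(sqrt(2)*b) + 3*exp(-2*b)/2


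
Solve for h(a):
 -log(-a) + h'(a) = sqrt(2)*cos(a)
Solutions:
 h(a) = C1 + a*log(-a) - a + sqrt(2)*sin(a)


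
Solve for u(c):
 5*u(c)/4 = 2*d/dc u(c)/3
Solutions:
 u(c) = C1*exp(15*c/8)


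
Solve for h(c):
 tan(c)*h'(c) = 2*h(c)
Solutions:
 h(c) = C1*sin(c)^2


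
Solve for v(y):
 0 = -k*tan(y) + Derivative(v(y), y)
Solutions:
 v(y) = C1 - k*log(cos(y))


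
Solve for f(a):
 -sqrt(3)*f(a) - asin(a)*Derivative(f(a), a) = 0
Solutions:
 f(a) = C1*exp(-sqrt(3)*Integral(1/asin(a), a))


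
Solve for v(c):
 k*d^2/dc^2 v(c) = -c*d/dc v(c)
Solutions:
 v(c) = C1 + C2*sqrt(k)*erf(sqrt(2)*c*sqrt(1/k)/2)


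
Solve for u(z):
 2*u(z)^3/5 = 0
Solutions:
 u(z) = 0


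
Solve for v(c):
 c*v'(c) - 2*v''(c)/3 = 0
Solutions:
 v(c) = C1 + C2*erfi(sqrt(3)*c/2)


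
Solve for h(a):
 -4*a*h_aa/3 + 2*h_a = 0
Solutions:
 h(a) = C1 + C2*a^(5/2)


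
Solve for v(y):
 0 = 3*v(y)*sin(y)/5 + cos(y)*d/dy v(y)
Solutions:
 v(y) = C1*cos(y)^(3/5)


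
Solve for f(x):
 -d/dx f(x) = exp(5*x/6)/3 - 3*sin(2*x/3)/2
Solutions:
 f(x) = C1 - 2*exp(5*x/6)/5 - 9*cos(2*x/3)/4


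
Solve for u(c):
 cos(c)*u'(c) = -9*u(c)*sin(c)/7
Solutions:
 u(c) = C1*cos(c)^(9/7)


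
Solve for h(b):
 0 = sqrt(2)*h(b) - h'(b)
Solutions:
 h(b) = C1*exp(sqrt(2)*b)


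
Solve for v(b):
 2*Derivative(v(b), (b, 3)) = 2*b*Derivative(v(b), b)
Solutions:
 v(b) = C1 + Integral(C2*airyai(b) + C3*airybi(b), b)


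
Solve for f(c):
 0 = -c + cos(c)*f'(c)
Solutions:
 f(c) = C1 + Integral(c/cos(c), c)


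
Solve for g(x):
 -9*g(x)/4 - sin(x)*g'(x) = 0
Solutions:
 g(x) = C1*(cos(x) + 1)^(9/8)/(cos(x) - 1)^(9/8)


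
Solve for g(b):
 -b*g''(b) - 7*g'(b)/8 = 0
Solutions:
 g(b) = C1 + C2*b^(1/8)


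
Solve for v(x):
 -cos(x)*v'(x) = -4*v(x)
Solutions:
 v(x) = C1*(sin(x)^2 + 2*sin(x) + 1)/(sin(x)^2 - 2*sin(x) + 1)


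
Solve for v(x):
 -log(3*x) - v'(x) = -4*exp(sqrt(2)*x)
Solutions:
 v(x) = C1 - x*log(x) + x*(1 - log(3)) + 2*sqrt(2)*exp(sqrt(2)*x)


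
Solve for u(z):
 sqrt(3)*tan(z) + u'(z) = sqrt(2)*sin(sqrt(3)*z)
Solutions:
 u(z) = C1 + sqrt(3)*log(cos(z)) - sqrt(6)*cos(sqrt(3)*z)/3


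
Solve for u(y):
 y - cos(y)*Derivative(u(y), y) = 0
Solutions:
 u(y) = C1 + Integral(y/cos(y), y)


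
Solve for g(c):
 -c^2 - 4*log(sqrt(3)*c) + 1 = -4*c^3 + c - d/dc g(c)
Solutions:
 g(c) = C1 - c^4 + c^3/3 + c^2/2 + 4*c*log(c) - 5*c + c*log(9)


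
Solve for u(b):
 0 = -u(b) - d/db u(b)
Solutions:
 u(b) = C1*exp(-b)


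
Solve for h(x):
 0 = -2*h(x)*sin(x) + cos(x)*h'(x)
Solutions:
 h(x) = C1/cos(x)^2


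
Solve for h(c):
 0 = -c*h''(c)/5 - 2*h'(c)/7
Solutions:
 h(c) = C1 + C2/c^(3/7)


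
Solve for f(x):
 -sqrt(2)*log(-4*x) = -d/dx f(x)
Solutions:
 f(x) = C1 + sqrt(2)*x*log(-x) + sqrt(2)*x*(-1 + 2*log(2))


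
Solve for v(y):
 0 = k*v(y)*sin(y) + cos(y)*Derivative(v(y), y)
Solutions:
 v(y) = C1*exp(k*log(cos(y)))


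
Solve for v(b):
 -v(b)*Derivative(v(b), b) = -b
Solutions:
 v(b) = -sqrt(C1 + b^2)
 v(b) = sqrt(C1 + b^2)


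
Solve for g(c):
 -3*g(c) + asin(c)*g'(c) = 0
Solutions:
 g(c) = C1*exp(3*Integral(1/asin(c), c))


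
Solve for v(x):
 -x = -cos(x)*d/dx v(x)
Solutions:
 v(x) = C1 + Integral(x/cos(x), x)


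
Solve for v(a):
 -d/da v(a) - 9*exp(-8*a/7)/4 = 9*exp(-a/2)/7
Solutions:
 v(a) = C1 + 18*exp(-a/2)/7 + 63*exp(-8*a/7)/32


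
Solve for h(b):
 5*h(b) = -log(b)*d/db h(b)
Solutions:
 h(b) = C1*exp(-5*li(b))


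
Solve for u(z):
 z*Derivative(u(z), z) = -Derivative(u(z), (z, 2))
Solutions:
 u(z) = C1 + C2*erf(sqrt(2)*z/2)


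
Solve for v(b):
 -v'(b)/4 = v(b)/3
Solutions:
 v(b) = C1*exp(-4*b/3)


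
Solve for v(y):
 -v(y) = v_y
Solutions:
 v(y) = C1*exp(-y)


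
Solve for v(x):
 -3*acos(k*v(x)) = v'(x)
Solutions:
 Integral(1/acos(_y*k), (_y, v(x))) = C1 - 3*x


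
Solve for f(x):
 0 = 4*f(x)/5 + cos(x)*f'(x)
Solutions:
 f(x) = C1*(sin(x) - 1)^(2/5)/(sin(x) + 1)^(2/5)


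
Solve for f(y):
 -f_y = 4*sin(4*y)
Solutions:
 f(y) = C1 + cos(4*y)


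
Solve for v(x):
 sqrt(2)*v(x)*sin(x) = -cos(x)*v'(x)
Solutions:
 v(x) = C1*cos(x)^(sqrt(2))


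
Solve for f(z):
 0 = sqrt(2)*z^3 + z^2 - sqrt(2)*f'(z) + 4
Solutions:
 f(z) = C1 + z^4/4 + sqrt(2)*z^3/6 + 2*sqrt(2)*z


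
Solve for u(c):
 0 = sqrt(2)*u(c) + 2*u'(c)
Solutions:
 u(c) = C1*exp(-sqrt(2)*c/2)


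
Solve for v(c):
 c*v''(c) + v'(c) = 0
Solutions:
 v(c) = C1 + C2*log(c)


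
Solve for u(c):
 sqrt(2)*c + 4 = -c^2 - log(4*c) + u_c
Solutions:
 u(c) = C1 + c^3/3 + sqrt(2)*c^2/2 + c*log(c) + c*log(4) + 3*c


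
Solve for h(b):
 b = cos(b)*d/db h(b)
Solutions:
 h(b) = C1 + Integral(b/cos(b), b)


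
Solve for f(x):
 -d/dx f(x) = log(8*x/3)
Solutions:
 f(x) = C1 - x*log(x) + x*log(3/8) + x
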